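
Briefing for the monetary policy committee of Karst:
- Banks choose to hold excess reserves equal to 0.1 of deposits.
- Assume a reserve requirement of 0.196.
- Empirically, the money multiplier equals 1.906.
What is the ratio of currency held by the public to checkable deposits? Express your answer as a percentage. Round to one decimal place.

48.1%

Using m = 1.906. From m = (1 + c)/(c + rr + e), rearranging gives 1 + c = m·(c + rr + e), so c·(1 − m) = m·(rr + e) − 1.
Hence c = [m·(rr + e) − 1]/(1 − m) = [1.906 × (0.196 + 0.1) − 1] / (1 − 1.906) ≈ 0.481042.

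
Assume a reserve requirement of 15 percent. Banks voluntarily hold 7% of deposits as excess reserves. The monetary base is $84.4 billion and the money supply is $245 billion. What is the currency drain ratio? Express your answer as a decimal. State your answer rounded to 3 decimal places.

0.190

Using m = M/MB = 245/84.4 ≈ 2.902844. From m = (1 + c)/(c + rr + e), rearranging gives 1 + c = m·(c + rr + e), so c·(1 − m) = m·(rr + e) − 1.
Hence c = [m·(rr + e) − 1]/(1 − m) = [2.902844 × (0.15 + 0.07) − 1] / (1 − 2.902844) ≈ 0.189913.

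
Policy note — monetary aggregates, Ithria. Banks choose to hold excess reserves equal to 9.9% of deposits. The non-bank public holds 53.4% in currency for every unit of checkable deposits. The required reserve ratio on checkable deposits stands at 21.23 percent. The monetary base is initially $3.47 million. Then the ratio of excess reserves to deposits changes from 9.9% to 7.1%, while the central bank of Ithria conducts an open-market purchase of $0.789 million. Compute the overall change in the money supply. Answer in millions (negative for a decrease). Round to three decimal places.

$1.697 million

Before: m₁ = (1 + 0.534) / (0.2123 + 0.099 + 0.534) ≈ 1.81474, MB₁ = 3.47, so M₁ = 1.81474 × 3.47 ≈ 6.2971 million.
After: m₂ = (1 + 0.534) / (0.2123 + 0.071 + 0.534) ≈ 1.87691, MB₂ = 3.47 + 0.789 = 4.259, so M₂ = 1.87691 × 4.259 ≈ 7.9938 million.
ΔM = M₂ − M₁ = 7.9938 − 6.2971 = 1.6967 million.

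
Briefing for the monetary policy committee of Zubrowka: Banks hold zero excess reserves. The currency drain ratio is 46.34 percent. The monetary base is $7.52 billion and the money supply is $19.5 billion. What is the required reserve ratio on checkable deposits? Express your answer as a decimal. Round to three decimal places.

0.101

Using m = M/MB = 19.5/7.52 ≈ 2.593085. Since m = (1 + c)/(c + rr + e), the denominator satisfies c + rr + e = (1 + c)/m = (1 + 0.4634) / 2.593085 ≈ 0.564347.
With c = 0.4634 and e = 0, the required reserve ratio on checkable deposits is 0.564347 − 0.4634 − 0 = 0.100947.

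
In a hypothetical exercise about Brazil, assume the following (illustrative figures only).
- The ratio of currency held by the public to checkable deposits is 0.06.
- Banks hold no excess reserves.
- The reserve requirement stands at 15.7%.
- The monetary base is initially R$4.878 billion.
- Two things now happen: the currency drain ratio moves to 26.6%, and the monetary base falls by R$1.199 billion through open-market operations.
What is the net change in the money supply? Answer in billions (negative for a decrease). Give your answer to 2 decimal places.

-12.82 billion

Before: m₁ = (1 + 0.06) / (0.157 + 0.06) ≈ 4.8848, MB₁ = 4.878, so M₁ = 4.8848 × 4.878 ≈ 23.8281 billion.
After: m₂ = (1 + 0.266) / (0.157 + 0.266) ≈ 2.9929, MB₂ = 4.878 − 1.199 = 3.679, so M₂ = 2.9929 × 3.679 ≈ 11.0109 billion.
ΔM = M₂ − M₁ = 11.0109 − 23.8281 = -12.8172 billion.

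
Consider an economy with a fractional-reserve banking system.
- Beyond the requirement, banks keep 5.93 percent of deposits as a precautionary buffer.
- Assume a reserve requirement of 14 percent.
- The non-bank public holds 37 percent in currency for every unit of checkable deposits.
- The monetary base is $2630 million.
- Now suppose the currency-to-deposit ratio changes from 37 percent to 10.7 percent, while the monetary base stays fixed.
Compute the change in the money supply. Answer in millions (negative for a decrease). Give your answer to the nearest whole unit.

Initially m₁ = (1 + 0.37) / (0.14 + 0.0593 + 0.37) ≈ 2.40646, so M₁ = 2.40646 × 2630 = 6328.9898 million.
After the change m₂ = (1 + 0.107) / (0.14 + 0.0593 + 0.107) ≈ 3.61410, so M₂ = 3.61410 × 2630 = 9505.083 million.
ΔM = M₂ − M₁ = 9505.083 − 6328.9898 = 3176.0932 million.

$3176 million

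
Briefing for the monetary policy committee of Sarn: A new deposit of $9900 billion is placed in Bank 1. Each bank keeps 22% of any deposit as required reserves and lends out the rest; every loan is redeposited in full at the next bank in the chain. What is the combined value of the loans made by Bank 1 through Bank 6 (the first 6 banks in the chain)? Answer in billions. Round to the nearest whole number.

Bank i lends (1 − rr)^i of the original deposit: Bank 1 lends 9900·0.7800 = 7722.0000, Bank 2 lends 9900·0.7800² = 6023.1600, and so on.
Summing a geometric series: total = 9900·[0.7800·(1 − 0.7800^6) / (1 − 0.7800)] ≈ 27195.4940 billion.

$27195 billion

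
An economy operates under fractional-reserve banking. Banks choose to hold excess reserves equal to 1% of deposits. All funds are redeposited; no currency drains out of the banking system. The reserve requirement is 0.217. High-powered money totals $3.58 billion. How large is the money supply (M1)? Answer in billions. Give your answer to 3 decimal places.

The money multiplier is m = 1 / (rr + e) = 1 / (0.217 + 0.01) ≈ 4.40529.
So M = m × MB = 4.40529 × 3.58 ≈ 15.7709 billion.

$15.771 billion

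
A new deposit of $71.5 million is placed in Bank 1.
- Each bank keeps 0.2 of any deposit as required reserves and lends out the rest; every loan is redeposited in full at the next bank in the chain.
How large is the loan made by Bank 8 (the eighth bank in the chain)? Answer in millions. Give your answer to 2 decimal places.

Each bank lends a fraction (1 − rr) = 0.8000 of the deposit it receives, so Bank 8 receives 71.5·0.8000^7 and lends 71.5·0.8000^8 ≈ 11.9957 million.

$12.00 million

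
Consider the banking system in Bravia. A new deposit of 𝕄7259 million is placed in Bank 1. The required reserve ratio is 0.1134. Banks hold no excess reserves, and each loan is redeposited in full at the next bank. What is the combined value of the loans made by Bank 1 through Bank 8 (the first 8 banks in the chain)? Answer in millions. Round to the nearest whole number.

Bank i lends (1 − rr)^i of the original deposit: Bank 1 lends 7259·0.8866 = 6435.8294, Bank 2 lends 7259·0.8866² ≈ 5706.0063, and so on.
Summing a geometric series: total = 7259·[0.8866·(1 − 0.8866^8) / (1 − 0.8866)] ≈ 35085.6222 million.

𝕄35086 million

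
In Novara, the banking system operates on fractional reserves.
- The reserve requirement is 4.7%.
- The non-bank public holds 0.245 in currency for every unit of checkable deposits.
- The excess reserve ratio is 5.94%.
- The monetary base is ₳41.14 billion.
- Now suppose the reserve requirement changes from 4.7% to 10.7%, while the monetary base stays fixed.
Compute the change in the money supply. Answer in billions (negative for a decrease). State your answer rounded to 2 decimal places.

Initially m₁ = (1 + 0.245) / (0.047 + 0.0594 + 0.245) ≈ 3.54297, so M₁ = 3.54297 × 41.14 ≈ 145.7578 billion.
After the change m₂ = (1 + 0.245) / (0.107 + 0.0594 + 0.245) ≈ 3.02625, so M₂ = 3.02625 × 41.14 ≈ 124.4999 billion.
ΔM = M₂ − M₁ = 124.4999 − 145.7578 = -21.2579 billion.

-21.26 billion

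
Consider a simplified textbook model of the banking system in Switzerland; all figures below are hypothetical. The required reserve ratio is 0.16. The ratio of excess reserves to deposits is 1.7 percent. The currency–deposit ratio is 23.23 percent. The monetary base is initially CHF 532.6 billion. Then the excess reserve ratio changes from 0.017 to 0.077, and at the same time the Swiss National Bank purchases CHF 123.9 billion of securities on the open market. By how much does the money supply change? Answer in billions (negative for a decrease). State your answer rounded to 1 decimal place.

Before: m₁ = (1 + 0.2323) / (0.16 + 0.017 + 0.2323) ≈ 3.01075, MB₁ = 532.6, so M₁ = 3.01075 × 532.6 ≈ 1603.5254 billion.
After: m₂ = (1 + 0.2323) / (0.16 + 0.077 + 0.2323) ≈ 2.62583, MB₂ = 532.6 + 123.9 = 656.5, so M₂ = 2.62583 × 656.5 ≈ 1723.8574 billion.
ΔM = M₂ − M₁ = 1723.8574 − 1603.5254 = 120.332 billion.

CHF 120.3 billion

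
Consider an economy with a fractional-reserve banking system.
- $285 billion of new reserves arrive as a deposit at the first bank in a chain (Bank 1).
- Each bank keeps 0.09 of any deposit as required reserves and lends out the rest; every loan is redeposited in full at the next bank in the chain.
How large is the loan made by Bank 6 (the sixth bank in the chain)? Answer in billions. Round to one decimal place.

Each bank lends a fraction (1 − rr) = 0.9100 of the deposit it receives, so Bank 6 receives 285·0.9100^5 and lends 285·0.9100^6 ≈ 161.8427 billion.

$161.8 billion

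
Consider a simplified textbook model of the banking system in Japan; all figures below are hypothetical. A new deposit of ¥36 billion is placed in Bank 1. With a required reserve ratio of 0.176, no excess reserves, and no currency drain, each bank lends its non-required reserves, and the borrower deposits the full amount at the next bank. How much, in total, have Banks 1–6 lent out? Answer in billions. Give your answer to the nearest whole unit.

¥116 billion

Bank i lends (1 − rr)^i of the original deposit: Bank 1 lends 36·0.8240 = 29.6640, Bank 2 lends 36·0.8240² ≈ 24.4431, and so on.
Summing a geometric series: total = 36·[0.8240·(1 − 0.8240^6) / (1 − 0.8240)] ≈ 115.7884 billion.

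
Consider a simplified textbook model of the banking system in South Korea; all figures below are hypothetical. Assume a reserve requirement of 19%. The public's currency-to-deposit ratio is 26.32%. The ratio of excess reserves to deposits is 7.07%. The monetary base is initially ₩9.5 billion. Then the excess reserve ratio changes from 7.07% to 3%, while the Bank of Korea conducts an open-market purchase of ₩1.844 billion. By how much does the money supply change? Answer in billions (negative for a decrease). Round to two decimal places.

₩6.75 billion

Before: m₁ = (1 + 0.2632) / (0.19 + 0.0707 + 0.2632) ≈ 2.41115, MB₁ = 9.5, so M₁ = 2.41115 × 9.5 ≈ 22.9059 billion.
After: m₂ = (1 + 0.2632) / (0.19 + 0.03 + 0.2632) ≈ 2.61424, MB₂ = 9.5 + 1.844 = 11.344, so M₂ = 2.61424 × 11.344 ≈ 29.6559 billion.
ΔM = M₂ − M₁ = 29.6559 − 22.9059 = 6.75 billion.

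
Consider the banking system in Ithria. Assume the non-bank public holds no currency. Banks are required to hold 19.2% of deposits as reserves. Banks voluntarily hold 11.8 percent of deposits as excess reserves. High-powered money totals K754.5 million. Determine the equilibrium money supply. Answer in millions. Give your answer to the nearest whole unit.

K2434 million

The money multiplier is m = 1 / (rr + e) = 1 / (0.192 + 0.118) ≈ 3.2258.
So M = m × MB = 3.2258 × 754.5 = 2433.8661 million.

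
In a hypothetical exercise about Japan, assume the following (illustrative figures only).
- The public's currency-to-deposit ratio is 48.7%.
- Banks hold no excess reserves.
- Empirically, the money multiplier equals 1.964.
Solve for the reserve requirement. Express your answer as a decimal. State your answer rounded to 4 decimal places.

0.2701

Using m = 1.964. Since m = (1 + c)/(c + rr + e), the denominator satisfies c + rr + e = (1 + c)/m = (1 + 0.487) / 1.964 ≈ 0.757128.
With c = 0.487 and e = 0, the reserve requirement is 0.757128 − 0.487 − 0 = 0.270128.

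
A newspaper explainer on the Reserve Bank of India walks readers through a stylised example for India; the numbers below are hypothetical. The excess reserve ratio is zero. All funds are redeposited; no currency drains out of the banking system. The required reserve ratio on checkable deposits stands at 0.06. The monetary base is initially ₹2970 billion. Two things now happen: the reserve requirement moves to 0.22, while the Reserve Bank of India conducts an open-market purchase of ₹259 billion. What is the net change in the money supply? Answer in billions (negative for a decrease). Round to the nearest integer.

-34823 billion

Before: m₁ = 1 / (0.06) ≈ 16.66667, MB₁ = 2970, so M₁ = 16.66667 × 2970 = 49500.0099 billion.
After: m₂ = 1 / (0.22) ≈ 4.54545, MB₂ = 2970 + 259 = 3229, so M₂ = 4.54545 × 3229 ≈ 14677.258 billion.
ΔM = M₂ − M₁ = 14677.258 − 49500.0099 = -34822.7519 billion.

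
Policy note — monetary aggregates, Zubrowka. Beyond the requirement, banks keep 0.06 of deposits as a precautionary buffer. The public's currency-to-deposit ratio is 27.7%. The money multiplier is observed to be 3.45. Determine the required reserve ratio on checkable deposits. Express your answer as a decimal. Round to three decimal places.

Using m = 3.45. Since m = (1 + c)/(c + rr + e), the denominator satisfies c + rr + e = (1 + c)/m = (1 + 0.277) / 3.45 ≈ 0.370145.
With c = 0.277 and e = 0.06, the required reserve ratio on checkable deposits is 0.370145 − 0.277 − 0.06 = 0.033145.

0.033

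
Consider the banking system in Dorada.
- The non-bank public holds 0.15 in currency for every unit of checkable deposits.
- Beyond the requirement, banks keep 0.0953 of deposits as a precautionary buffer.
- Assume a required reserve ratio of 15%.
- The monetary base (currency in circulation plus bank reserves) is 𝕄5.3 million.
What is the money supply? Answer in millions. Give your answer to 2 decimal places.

The money multiplier is m = (1 + c) / (rr + e + c) = (1 + 0.15) / (0.15 + 0.0953 + 0.15) ≈ 2.9092.
So M = m × MB = 2.9092 × 5.3 ≈ 15.4188 million.

𝕄15.42 million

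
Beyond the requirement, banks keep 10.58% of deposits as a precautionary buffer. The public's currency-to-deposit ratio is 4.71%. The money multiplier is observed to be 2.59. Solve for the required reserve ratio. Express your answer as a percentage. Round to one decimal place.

Using m = 2.59. Since m = (1 + c)/(c + rr + e), the denominator satisfies c + rr + e = (1 + c)/m = (1 + 0.0471) / 2.59 ≈ 0.404286.
With c = 0.0471 and e = 0.1058, the required reserve ratio is 0.404286 − 0.0471 − 0.1058 = 0.251386.

25.1%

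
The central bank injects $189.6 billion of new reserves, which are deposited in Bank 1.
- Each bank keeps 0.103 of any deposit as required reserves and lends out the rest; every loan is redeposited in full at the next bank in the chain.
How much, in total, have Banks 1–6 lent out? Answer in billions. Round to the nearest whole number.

Bank i lends (1 − rr)^i of the original deposit: Bank 1 lends 189.6·0.8970 = 170.0712, Bank 2 lends 189.6·0.8970² ≈ 152.5539, and so on.
Summing a geometric series: total = 189.6·[0.8970·(1 − 0.8970^6) / (1 − 0.8970)] ≈ 791.0782 billion.

$791 billion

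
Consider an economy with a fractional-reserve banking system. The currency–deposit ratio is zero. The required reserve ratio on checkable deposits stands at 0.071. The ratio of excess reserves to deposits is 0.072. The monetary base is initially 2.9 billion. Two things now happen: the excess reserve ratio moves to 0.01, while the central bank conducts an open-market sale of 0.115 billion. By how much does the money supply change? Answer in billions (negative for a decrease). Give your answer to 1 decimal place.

Before: m₁ = 1 / (0.071 + 0.072) ≈ 6.9930, MB₁ = 2.9, so M₁ = 6.9930 × 2.9 = 20.2797 billion.
After: m₂ = 1 / (0.071 + 0.01) ≈ 12.3457, MB₂ = 2.9 − 0.115 = 2.785, so M₂ = 12.3457 × 2.785 ≈ 34.3828 billion.
ΔM = M₂ − M₁ = 34.3828 − 20.2797 = 14.1031 billion.

14.1 billion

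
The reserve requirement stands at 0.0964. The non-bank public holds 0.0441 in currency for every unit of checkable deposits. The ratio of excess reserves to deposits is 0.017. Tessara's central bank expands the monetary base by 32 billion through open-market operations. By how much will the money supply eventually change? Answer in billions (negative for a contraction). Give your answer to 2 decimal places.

212.13 billion

The money multiplier is m = (1 + c) / (rr + e + c) = (1 + 0.0441) / (0.0964 + 0.017 + 0.0441) ≈ 6.62921.
The purchase adds 32 billion of base, so ΔM = m × ΔMB = 6.62921 × (+32) ≈ 212.1347 billion.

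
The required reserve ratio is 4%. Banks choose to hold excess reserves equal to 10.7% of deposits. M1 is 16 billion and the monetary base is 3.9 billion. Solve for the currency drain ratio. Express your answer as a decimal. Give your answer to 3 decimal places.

Using m = M/MB = 16/3.9 ≈ 4.102564. From m = (1 + c)/(c + rr + e), rearranging gives 1 + c = m·(c + rr + e), so c·(1 − m) = m·(rr + e) − 1.
Hence c = [m·(rr + e) − 1]/(1 − m) = [4.102564 × (0.04 + 0.107) − 1] / (1 − 4.102564) ≈ 0.127934.

0.128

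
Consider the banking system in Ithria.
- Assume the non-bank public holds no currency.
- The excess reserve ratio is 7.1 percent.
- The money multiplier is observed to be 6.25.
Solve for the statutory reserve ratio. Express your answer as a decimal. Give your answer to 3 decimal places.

0.089

Using m = 6.25. Since m = (1 + c)/(c + rr + e), the denominator satisfies c + rr + e = (1 + c)/m = (1 + 0) / 6.25 = 0.160000.
With c = 0 and e = 0.071, the statutory reserve ratio is 0.160000 − 0 − 0.071 = 0.089.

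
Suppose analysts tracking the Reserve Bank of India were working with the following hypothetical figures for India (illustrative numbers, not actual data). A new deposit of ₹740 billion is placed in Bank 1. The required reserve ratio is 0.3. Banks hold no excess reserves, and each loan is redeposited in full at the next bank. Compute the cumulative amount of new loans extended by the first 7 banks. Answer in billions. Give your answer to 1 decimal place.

Bank i lends (1 − rr)^i of the original deposit: Bank 1 lends 740·0.7000 = 518.0000, Bank 2 lends 740·0.7000² = 362.6000, and so on.
Summing a geometric series: total = 740·[0.7000·(1 − 0.7000^7) / (1 − 0.7000)] ≈ 1584.4682 billion.

₹1584.5 billion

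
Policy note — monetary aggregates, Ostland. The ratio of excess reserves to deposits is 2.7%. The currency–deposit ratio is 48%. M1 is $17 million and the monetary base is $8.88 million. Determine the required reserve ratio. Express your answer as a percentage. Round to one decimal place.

Using m = M/MB = 17/8.88 ≈ 1.914414. Since m = (1 + c)/(c + rr + e), the denominator satisfies c + rr + e = (1 + c)/m = (1 + 0.48) / 1.914414 ≈ 0.773083.
With c = 0.48 and e = 0.027, the required reserve ratio is 0.773083 − 0.48 − 0.027 = 0.266083.

26.6%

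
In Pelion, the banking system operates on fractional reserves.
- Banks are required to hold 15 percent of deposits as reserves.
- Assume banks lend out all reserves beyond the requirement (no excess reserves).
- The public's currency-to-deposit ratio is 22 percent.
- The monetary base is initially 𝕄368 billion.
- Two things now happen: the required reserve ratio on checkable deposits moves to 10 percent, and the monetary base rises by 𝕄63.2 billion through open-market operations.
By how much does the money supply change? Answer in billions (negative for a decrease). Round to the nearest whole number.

Before: m₁ = (1 + 0.22) / (0.15 + 0.22) ≈ 3.2973, MB₁ = 368, so M₁ = 3.2973 × 368 = 1213.4064 billion.
After: m₂ = (1 + 0.22) / (0.1 + 0.22) = 3.8125, MB₂ = 368 + 63.2 = 431.2, so M₂ = 3.8125 × 431.2 = 1643.95 billion.
ΔM = M₂ − M₁ = 1643.95 − 1213.4064 = 430.5436 billion.

𝕄431 billion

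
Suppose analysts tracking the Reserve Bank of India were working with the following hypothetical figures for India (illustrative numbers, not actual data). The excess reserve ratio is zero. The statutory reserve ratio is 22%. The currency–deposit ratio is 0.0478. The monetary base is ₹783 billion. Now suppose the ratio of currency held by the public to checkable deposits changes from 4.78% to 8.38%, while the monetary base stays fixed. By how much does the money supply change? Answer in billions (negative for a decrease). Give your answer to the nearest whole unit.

Initially m₁ = (1 + 0.0478) / (0.22 + 0.0478) ≈ 3.9126, so M₁ = 3.9126 × 783 = 3063.5658 billion.
After the change m₂ = (1 + 0.0838) / (0.22 + 0.0838) ≈ 3.5675, so M₂ = 3.5675 × 783 = 2793.3525 billion.
ΔM = M₂ − M₁ = 2793.3525 − 3063.5658 = -270.2133 billion.

-270 billion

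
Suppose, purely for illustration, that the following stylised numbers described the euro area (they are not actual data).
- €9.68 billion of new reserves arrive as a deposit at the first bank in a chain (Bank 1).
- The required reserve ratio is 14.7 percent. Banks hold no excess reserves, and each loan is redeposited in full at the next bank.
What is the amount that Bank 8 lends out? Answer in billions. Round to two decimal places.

€2.71 billion

Each bank lends a fraction (1 − rr) = 0.8530 of the deposit it receives, so Bank 8 receives 9.68·0.8530^7 and lends 9.68·0.8530^8 ≈ 2.7131 billion.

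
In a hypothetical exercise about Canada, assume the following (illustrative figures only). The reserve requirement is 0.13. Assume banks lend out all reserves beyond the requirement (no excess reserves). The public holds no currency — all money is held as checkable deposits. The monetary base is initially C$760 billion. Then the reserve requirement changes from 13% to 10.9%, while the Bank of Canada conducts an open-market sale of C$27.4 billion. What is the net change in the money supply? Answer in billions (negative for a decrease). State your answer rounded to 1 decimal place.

C$874.9 billion

Before: m₁ = 1 / (0.13) ≈ 7.69231, MB₁ = 760, so M₁ = 7.69231 × 760 = 5846.1556 billion.
After: m₂ = 1 / (0.109) ≈ 9.17431, MB₂ = 760 − 27.4 = 732.6, so M₂ = 9.17431 × 732.6 ≈ 6721.0995 billion.
ΔM = M₂ − M₁ = 6721.0995 − 5846.1556 = 874.9439 billion.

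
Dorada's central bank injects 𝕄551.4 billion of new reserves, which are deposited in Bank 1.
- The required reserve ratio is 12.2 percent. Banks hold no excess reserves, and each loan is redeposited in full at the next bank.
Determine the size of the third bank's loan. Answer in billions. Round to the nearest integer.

𝕄373 billion

Each bank lends a fraction (1 − rr) = 0.8780 of the deposit it receives, so Bank 3 receives 551.4·0.8780^2 and lends 551.4·0.8780^3 ≈ 373.2075 billion.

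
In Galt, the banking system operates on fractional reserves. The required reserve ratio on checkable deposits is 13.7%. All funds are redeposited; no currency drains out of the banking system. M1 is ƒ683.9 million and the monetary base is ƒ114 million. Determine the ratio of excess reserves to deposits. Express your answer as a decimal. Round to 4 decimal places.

0.0297

Using m = M/MB = 683.9/114 ≈ 5.999123. Since m = (1 + c)/(c + rr + e), the denominator satisfies c + rr + e = (1 + c)/m = (1 + 0) / 5.999123 ≈ 0.166691.
With c = 0 and rr = 0.137, the ratio of excess reserves to deposits is 0.166691 − 0 − 0.137 = 0.029691.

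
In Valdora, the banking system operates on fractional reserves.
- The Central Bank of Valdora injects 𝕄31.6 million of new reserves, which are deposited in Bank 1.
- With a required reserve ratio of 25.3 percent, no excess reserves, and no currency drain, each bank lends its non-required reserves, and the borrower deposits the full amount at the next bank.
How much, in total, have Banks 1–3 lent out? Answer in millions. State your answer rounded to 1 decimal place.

Bank i lends (1 − rr)^i of the original deposit: Bank 1 lends 31.6·0.7470 = 23.6052, Bank 2 lends 31.6·0.7470² ≈ 17.6331, and so on.
Summing a geometric series: total = 31.6·[0.7470·(1 − 0.7470^3) / (1 − 0.7470)] ≈ 54.4102 million.

𝕄54.4 million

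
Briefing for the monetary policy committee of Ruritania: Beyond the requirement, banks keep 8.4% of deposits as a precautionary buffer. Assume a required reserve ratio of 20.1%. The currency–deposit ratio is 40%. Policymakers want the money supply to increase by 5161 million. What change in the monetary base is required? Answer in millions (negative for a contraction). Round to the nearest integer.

2525 million

The money multiplier is m = (1 + c) / (rr + e + c) = (1 + 0.4) / (0.201 + 0.084 + 0.4) ≈ 2.04380.
ΔMB = ΔM / m = (+5161) / 2.04380 ≈ 2525.1982 million.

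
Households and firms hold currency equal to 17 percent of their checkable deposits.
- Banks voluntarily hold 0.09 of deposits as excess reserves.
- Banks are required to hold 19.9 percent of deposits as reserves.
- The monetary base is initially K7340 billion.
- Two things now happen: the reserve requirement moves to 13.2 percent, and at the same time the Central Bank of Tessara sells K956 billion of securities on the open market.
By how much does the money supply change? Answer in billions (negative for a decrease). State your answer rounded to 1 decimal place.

Before: m₁ = (1 + 0.17) / (0.199 + 0.09 + 0.17) ≈ 2.549020, MB₁ = 7340, so M₁ = 2.549020 × 7340 = 18709.8068 billion.
After: m₂ = (1 + 0.17) / (0.132 + 0.09 + 0.17) ≈ 2.984694, MB₂ = 7340 − 956 = 6384, so M₂ = 2.984694 × 6384 ≈ 19054.2865 billion.
ΔM = M₂ − M₁ = 19054.2865 − 18709.8068 = 344.4797 billion.

K344.5 billion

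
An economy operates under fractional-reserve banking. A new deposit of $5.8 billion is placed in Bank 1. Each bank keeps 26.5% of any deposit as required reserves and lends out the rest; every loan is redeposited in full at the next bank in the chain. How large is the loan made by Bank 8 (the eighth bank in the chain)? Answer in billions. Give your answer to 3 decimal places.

$0.494 billion

Each bank lends a fraction (1 − rr) = 0.7350 of the deposit it receives, so Bank 8 receives 5.8·0.7350^7 and lends 5.8·0.7350^8 ≈ 0.4940 billion.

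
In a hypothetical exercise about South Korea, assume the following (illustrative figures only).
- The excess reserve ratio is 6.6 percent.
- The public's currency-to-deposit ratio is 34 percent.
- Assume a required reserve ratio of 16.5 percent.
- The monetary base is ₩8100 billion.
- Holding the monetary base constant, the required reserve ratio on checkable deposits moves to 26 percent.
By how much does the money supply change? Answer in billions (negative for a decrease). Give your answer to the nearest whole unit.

-2711 billion

Initially m₁ = (1 + 0.34) / (0.165 + 0.066 + 0.34) ≈ 2.34676, so M₁ = 2.34676 × 8100 = 19008.756 billion.
After the change m₂ = (1 + 0.34) / (0.26 + 0.066 + 0.34) ≈ 2.01201, so M₂ = 2.01201 × 8100 = 16297.281 billion.
ΔM = M₂ − M₁ = 16297.281 − 19008.756 = -2711.475 billion.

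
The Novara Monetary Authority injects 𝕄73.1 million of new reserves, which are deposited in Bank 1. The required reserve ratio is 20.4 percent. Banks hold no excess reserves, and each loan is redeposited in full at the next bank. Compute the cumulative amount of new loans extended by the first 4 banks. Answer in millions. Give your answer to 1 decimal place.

Bank i lends (1 − rr)^i of the original deposit: Bank 1 lends 73.1·0.7960 = 58.1876, Bank 2 lends 73.1·0.7960² ≈ 46.3173, and so on.
Summing a geometric series: total = 73.1·[0.7960·(1 − 0.7960^4) / (1 − 0.7960)] ≈ 170.7209 million.

𝕄170.7 million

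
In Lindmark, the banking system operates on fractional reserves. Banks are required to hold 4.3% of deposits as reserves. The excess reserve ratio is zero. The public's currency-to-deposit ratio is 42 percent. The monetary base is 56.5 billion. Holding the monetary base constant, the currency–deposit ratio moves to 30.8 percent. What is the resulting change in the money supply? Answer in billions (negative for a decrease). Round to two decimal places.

Initially m₁ = (1 + 0.42) / (0.043 + 0.42) ≈ 3.06695, so M₁ = 3.06695 × 56.5 ≈ 173.2827 billion.
After the change m₂ = (1 + 0.308) / (0.043 + 0.308) ≈ 3.72650, so M₂ = 3.72650 × 56.5 ≈ 210.5473 billion.
ΔM = M₂ − M₁ = 210.5473 − 173.2827 = 37.2646 billion.

37.26 billion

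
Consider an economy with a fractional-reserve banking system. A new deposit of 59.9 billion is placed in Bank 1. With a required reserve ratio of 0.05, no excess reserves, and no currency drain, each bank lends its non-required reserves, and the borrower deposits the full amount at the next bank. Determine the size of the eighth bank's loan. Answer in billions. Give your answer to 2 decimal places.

Each bank lends a fraction (1 − rr) = 0.9500 of the deposit it receives, so Bank 8 receives 59.9·0.9500^7 and lends 59.9·0.9500^8 ≈ 39.7389 billion.

39.74 billion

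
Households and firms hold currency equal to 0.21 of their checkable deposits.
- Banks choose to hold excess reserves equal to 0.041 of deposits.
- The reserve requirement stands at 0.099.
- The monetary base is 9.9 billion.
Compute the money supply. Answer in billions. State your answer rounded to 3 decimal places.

34.226 billion

The money multiplier is m = (1 + c) / (rr + e + c) = (1 + 0.21) / (0.099 + 0.041 + 0.21) ≈ 3.45714.
So M = m × MB = 3.45714 × 9.9 ≈ 34.2257 billion.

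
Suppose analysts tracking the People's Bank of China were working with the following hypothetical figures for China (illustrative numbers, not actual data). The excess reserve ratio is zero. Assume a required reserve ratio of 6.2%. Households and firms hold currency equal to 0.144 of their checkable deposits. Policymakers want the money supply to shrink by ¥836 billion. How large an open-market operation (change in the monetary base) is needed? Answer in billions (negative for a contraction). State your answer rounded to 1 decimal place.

-150.5 billion

The money multiplier is m = (1 + c) / (rr + c) = (1 + 0.144) / (0.062 + 0.144) ≈ 5.55340.
ΔMB = ΔM / m = (−836) / 5.55340 ≈ -150.5384 billion.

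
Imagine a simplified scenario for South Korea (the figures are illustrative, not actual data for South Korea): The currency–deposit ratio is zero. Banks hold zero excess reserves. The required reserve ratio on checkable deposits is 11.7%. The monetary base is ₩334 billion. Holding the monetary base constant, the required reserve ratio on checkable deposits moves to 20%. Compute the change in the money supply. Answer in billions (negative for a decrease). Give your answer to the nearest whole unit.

-1185 billion

Initially m₁ = 1 / (0.117) ≈ 8.5470, so M₁ = 8.5470 × 334 = 2854.698 billion.
After the change m₂ = 1 / (0.2) = 5, so M₂ = 5 × 334 = 1670 billion.
ΔM = M₂ − M₁ = 1670 − 2854.698 = -1184.698 billion.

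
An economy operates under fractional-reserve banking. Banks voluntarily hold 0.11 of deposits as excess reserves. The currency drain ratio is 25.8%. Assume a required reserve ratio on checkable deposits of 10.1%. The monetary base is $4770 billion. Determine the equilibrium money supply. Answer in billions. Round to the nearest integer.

$12795 billion

The money multiplier is m = (1 + c) / (rr + e + c) = (1 + 0.258) / (0.101 + 0.11 + 0.258) ≈ 2.68230.
So M = m × MB = 2.68230 × 4770 = 12794.571 billion.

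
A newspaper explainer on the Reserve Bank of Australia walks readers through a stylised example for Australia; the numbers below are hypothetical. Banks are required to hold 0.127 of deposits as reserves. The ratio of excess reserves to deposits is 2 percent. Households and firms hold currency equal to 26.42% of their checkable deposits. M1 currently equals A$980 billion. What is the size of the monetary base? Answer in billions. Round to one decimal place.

The money multiplier is m = (1 + c) / (rr + e + c) = (1 + 0.2642) / (0.127 + 0.02 + 0.2642) ≈ 3.07442.
MB = M / m = 980 / 3.07442 ≈ 318.7593 billion.

A$318.8 billion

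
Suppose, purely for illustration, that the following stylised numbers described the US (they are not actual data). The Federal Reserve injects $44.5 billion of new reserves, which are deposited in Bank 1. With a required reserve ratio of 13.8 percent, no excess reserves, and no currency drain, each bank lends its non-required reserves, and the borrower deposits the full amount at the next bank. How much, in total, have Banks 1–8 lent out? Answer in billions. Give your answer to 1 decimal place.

$193.2 billion

Bank i lends (1 − rr)^i of the original deposit: Bank 1 lends 44.5·0.8620 = 38.3590, Bank 2 lends 44.5·0.8620² ≈ 33.0655, and so on.
Summing a geometric series: total = 44.5·[0.8620·(1 − 0.8620^8) / (1 − 0.8620)] ≈ 193.2320 billion.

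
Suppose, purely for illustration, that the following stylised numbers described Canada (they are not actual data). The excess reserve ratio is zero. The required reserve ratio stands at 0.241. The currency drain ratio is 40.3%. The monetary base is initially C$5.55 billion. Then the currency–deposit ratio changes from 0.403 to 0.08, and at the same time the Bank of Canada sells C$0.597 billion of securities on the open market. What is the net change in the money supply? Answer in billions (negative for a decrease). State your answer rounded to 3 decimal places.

Before: m₁ = (1 + 0.403) / (0.241 + 0.403) ≈ 2.17857, MB₁ = 5.55, so M₁ = 2.17857 × 5.55 ≈ 12.0911 billion.
After: m₂ = (1 + 0.08) / (0.241 + 0.08) ≈ 3.36449, MB₂ = 5.55 − 0.597 = 4.953, so M₂ = 3.36449 × 4.953 ≈ 16.6643 billion.
ΔM = M₂ − M₁ = 16.6643 − 12.0911 = 4.5732 billion.

C$4.573 billion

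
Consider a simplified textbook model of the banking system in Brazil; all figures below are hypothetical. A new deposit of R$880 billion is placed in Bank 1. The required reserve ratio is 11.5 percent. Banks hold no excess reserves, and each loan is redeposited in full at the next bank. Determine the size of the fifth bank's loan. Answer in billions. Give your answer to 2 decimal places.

R$477.75 billion

Each bank lends a fraction (1 − rr) = 0.8850 of the deposit it receives, so Bank 5 receives 880·0.8850^4 and lends 880·0.8850^5 ≈ 477.7482 billion.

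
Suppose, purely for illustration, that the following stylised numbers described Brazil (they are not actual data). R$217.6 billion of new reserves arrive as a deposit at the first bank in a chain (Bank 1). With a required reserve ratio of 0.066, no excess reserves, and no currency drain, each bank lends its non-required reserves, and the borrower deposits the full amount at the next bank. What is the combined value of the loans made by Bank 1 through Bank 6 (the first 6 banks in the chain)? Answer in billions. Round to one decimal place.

R$1035.1 billion

Bank i lends (1 − rr)^i of the original deposit: Bank 1 lends 217.6·0.9340 = 203.2384, Bank 2 lends 217.6·0.9340² ≈ 189.8247, and so on.
Summing a geometric series: total = 217.6·[0.9340·(1 − 0.9340^6) / (1 − 0.9340)] ≈ 1035.0769 billion.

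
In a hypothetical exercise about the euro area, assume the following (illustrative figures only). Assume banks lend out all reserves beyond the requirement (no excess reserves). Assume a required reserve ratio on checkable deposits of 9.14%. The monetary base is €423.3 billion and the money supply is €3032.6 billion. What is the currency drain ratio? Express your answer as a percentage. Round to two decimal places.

5.60%

Using m = M/MB = 3032.6/423.3 ≈ 7.164186. From m = (1 + c)/(c + rr + e), rearranging gives 1 + c = m·(c + rr + e), so c·(1 − m) = m·(rr + e) − 1.
Hence c = [m·(rr + e) − 1]/(1 − m) = [7.164186 × (0.0914 + 0) − 1] / (1 − 7.164186) ≈ 0.056000.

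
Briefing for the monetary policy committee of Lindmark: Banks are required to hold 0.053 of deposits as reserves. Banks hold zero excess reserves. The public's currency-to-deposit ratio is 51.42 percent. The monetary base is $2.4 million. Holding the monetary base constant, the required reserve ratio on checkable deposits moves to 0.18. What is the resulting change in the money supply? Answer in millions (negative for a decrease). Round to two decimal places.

Initially m₁ = (1 + 0.5142) / (0.053 + 0.5142) ≈ 2.6696, so M₁ = 2.6696 × 2.4 ≈ 6.407 million.
After the change m₂ = (1 + 0.5142) / (0.18 + 0.5142) ≈ 2.1812, so M₂ = 2.1812 × 2.4 ≈ 5.2349 million.
ΔM = M₂ − M₁ = 5.2349 − 6.407 = -1.1721 million.

-1.17 million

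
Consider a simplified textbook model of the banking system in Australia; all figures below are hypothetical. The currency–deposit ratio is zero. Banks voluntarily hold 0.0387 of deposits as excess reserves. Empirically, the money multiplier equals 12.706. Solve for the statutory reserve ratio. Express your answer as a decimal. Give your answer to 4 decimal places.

0.0400

Using m = 12.706. Since m = (1 + c)/(c + rr + e), the denominator satisfies c + rr + e = (1 + c)/m = (1 + 0) / 12.706 ≈ 0.078703.
With c = 0 and e = 0.0387, the statutory reserve ratio is 0.078703 − 0 − 0.0387 = 0.040003.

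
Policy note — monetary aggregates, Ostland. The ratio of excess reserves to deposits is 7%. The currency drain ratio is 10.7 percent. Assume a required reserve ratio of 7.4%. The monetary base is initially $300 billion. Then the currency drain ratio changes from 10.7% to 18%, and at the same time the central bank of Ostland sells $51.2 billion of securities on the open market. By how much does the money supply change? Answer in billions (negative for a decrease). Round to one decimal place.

Before: m₁ = (1 + 0.107) / (0.074 + 0.07 + 0.107) ≈ 4.41036, MB₁ = 300, so M₁ = 4.41036 × 300 = 1323.108 billion.
After: m₂ = (1 + 0.18) / (0.074 + 0.07 + 0.18) ≈ 3.64198, MB₂ = 300 − 51.2 = 248.8, so M₂ = 3.64198 × 248.8 ≈ 906.1246 billion.
ΔM = M₂ − M₁ = 906.1246 − 1323.108 = -416.9834 billion.

-417.0 billion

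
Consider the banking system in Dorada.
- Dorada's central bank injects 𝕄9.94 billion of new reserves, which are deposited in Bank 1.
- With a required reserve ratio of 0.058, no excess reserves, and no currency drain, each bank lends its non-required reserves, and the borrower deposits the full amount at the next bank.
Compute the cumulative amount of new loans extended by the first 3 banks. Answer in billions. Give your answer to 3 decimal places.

Bank i lends (1 − rr)^i of the original deposit: Bank 1 lends 9.94·0.9420 ≈ 9.3635, Bank 2 lends 9.94·0.9420² ≈ 8.8204, and so on.
Summing a geometric series: total = 9.94·[0.9420·(1 − 0.9420^3) / (1 − 0.9420)] ≈ 26.4927 billion.

𝕄26.493 billion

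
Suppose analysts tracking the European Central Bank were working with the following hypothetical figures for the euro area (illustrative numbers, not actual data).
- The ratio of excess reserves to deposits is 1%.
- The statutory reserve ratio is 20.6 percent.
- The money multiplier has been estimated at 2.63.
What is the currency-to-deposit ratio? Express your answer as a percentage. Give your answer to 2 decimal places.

26.50%

Using m = 2.63. From m = (1 + c)/(c + rr + e), rearranging gives 1 + c = m·(c + rr + e), so c·(1 − m) = m·(rr + e) − 1.
Hence c = [m·(rr + e) − 1]/(1 − m) = [2.63 × (0.206 + 0.01) − 1] / (1 − 2.63) ≈ 0.264982.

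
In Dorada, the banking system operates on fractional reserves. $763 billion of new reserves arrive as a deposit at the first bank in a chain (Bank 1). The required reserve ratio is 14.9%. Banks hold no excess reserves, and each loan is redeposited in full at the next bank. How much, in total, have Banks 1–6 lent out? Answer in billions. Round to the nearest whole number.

$2703 billion

Bank i lends (1 − rr)^i of the original deposit: Bank 1 lends 763·0.8510 = 649.3130, Bank 2 lends 763·0.8510² ≈ 552.5654, and so on.
Summing a geometric series: total = 763·[0.8510·(1 − 0.8510^6) / (1 − 0.8510)] ≈ 2702.6255 billion.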